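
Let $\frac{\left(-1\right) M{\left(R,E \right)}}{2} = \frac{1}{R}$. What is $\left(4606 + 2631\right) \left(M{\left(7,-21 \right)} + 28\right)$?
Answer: $\frac{1403978}{7} \approx 2.0057 \cdot 10^{5}$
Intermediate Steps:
$M{\left(R,E \right)} = - \frac{2}{R}$
$\left(4606 + 2631\right) \left(M{\left(7,-21 \right)} + 28\right) = \left(4606 + 2631\right) \left(- \frac{2}{7} + 28\right) = 7237 \left(\left(-2\right) \frac{1}{7} + 28\right) = 7237 \left(- \frac{2}{7} + 28\right) = 7237 \cdot \frac{194}{7} = \frac{1403978}{7}$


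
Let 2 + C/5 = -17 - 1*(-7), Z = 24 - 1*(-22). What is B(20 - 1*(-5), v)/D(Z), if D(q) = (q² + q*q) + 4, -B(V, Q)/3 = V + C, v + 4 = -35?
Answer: 35/1412 ≈ 0.024788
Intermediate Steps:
v = -39 (v = -4 - 35 = -39)
Z = 46 (Z = 24 + 22 = 46)
C = -60 (C = -10 + 5*(-17 - 1*(-7)) = -10 + 5*(-17 + 7) = -10 + 5*(-10) = -10 - 50 = -60)
B(V, Q) = 180 - 3*V (B(V, Q) = -3*(V - 60) = -3*(-60 + V) = 180 - 3*V)
D(q) = 4 + 2*q² (D(q) = (q² + q²) + 4 = 2*q² + 4 = 4 + 2*q²)
B(20 - 1*(-5), v)/D(Z) = (180 - 3*(20 - 1*(-5)))/(4 + 2*46²) = (180 - 3*(20 + 5))/(4 + 2*2116) = (180 - 3*25)/(4 + 4232) = (180 - 75)/4236 = 105*(1/4236) = 35/1412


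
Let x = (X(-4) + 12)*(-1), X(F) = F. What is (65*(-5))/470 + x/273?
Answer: -18497/25662 ≈ -0.72079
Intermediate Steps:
x = -8 (x = (-4 + 12)*(-1) = 8*(-1) = -8)
(65*(-5))/470 + x/273 = (65*(-5))/470 - 8/273 = -325*1/470 - 8*1/273 = -65/94 - 8/273 = -18497/25662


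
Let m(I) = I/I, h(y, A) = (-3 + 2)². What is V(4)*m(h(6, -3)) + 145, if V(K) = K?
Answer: 149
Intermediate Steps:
h(y, A) = 1 (h(y, A) = (-1)² = 1)
m(I) = 1
V(4)*m(h(6, -3)) + 145 = 4*1 + 145 = 4 + 145 = 149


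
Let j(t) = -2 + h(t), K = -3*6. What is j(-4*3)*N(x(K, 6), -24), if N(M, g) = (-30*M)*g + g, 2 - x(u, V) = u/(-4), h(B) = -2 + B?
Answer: 29184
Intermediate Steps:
K = -18
x(u, V) = 2 + u/4 (x(u, V) = 2 - u/(-4) = 2 - u*(-1)/4 = 2 - (-1)*u/4 = 2 + u/4)
N(M, g) = g - 30*M*g (N(M, g) = -30*M*g + g = g - 30*M*g)
j(t) = -4 + t (j(t) = -2 + (-2 + t) = -4 + t)
j(-4*3)*N(x(K, 6), -24) = (-4 - 4*3)*(-24*(1 - 30*(2 + (¼)*(-18)))) = (-4 - 12)*(-24*(1 - 30*(2 - 9/2))) = -(-384)*(1 - 30*(-5/2)) = -(-384)*(1 + 75) = -(-384)*76 = -16*(-1824) = 29184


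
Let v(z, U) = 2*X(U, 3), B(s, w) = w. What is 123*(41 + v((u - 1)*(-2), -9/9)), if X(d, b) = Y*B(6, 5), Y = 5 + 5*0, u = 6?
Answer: 11193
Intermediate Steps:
Y = 5 (Y = 5 + 0 = 5)
X(d, b) = 25 (X(d, b) = 5*5 = 25)
v(z, U) = 50 (v(z, U) = 2*25 = 50)
123*(41 + v((u - 1)*(-2), -9/9)) = 123*(41 + 50) = 123*91 = 11193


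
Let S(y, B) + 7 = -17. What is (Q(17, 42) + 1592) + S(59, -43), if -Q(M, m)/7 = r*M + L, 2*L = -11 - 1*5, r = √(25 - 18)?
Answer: 1624 - 119*√7 ≈ 1309.2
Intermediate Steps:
r = √7 ≈ 2.6458
S(y, B) = -24 (S(y, B) = -7 - 17 = -24)
L = -8 (L = (-11 - 1*5)/2 = (-11 - 5)/2 = (½)*(-16) = -8)
Q(M, m) = 56 - 7*M*√7 (Q(M, m) = -7*(√7*M - 8) = -7*(M*√7 - 8) = -7*(-8 + M*√7) = 56 - 7*M*√7)
(Q(17, 42) + 1592) + S(59, -43) = ((56 - 7*17*√7) + 1592) - 24 = ((56 - 119*√7) + 1592) - 24 = (1648 - 119*√7) - 24 = 1624 - 119*√7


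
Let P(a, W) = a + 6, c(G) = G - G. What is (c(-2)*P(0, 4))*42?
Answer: 0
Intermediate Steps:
c(G) = 0
P(a, W) = 6 + a
(c(-2)*P(0, 4))*42 = (0*(6 + 0))*42 = (0*6)*42 = 0*42 = 0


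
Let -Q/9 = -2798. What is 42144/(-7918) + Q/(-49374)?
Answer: -63339137/10859537 ≈ -5.8326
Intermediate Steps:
Q = 25182 (Q = -9*(-2798) = 25182)
42144/(-7918) + Q/(-49374) = 42144/(-7918) + 25182/(-49374) = 42144*(-1/7918) + 25182*(-1/49374) = -21072/3959 - 1399/2743 = -63339137/10859537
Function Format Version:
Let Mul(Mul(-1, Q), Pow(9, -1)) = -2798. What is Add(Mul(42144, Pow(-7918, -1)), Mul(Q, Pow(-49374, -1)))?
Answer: Rational(-63339137, 10859537) ≈ -5.8326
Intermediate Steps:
Q = 25182 (Q = Mul(-9, -2798) = 25182)
Add(Mul(42144, Pow(-7918, -1)), Mul(Q, Pow(-49374, -1))) = Add(Mul(42144, Pow(-7918, -1)), Mul(25182, Pow(-49374, -1))) = Add(Mul(42144, Rational(-1, 7918)), Mul(25182, Rational(-1, 49374))) = Add(Rational(-21072, 3959), Rational(-1399, 2743)) = Rational(-63339137, 10859537)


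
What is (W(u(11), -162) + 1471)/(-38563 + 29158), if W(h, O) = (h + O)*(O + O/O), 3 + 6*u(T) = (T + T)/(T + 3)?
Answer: -82774/28215 ≈ -2.9337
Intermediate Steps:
u(T) = -1/2 + T/(3*(3 + T)) (u(T) = -1/2 + ((T + T)/(T + 3))/6 = -1/2 + ((2*T)/(3 + T))/6 = -1/2 + (2*T/(3 + T))/6 = -1/2 + T/(3*(3 + T)))
W(h, O) = (1 + O)*(O + h) (W(h, O) = (O + h)*(O + 1) = (O + h)*(1 + O) = (1 + O)*(O + h))
(W(u(11), -162) + 1471)/(-38563 + 29158) = ((-162 + (-9 - 1*11)/(6*(3 + 11)) + (-162)**2 - 27*(-9 - 1*11)/(3 + 11)) + 1471)/(-38563 + 29158) = ((-162 + (1/6)*(-9 - 11)/14 + 26244 - 27*(-9 - 11)/14) + 1471)/(-9405) = ((-162 + (1/6)*(1/14)*(-20) + 26244 - 27*(-20)/14) + 1471)*(-1/9405) = ((-162 - 5/21 + 26244 - 162*(-5/21)) + 1471)*(-1/9405) = ((-162 - 5/21 + 26244 + 270/7) + 1471)*(-1/9405) = (78361/3 + 1471)*(-1/9405) = (82774/3)*(-1/9405) = -82774/28215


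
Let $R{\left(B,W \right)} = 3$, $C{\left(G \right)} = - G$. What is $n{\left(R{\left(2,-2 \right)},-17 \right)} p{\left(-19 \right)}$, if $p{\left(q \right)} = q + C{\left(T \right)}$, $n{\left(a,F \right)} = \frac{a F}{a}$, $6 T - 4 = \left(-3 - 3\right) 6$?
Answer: $\frac{697}{3} \approx 232.33$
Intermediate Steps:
$T = - \frac{16}{3}$ ($T = \frac{2}{3} + \frac{\left(-3 - 3\right) 6}{6} = \frac{2}{3} + \frac{\left(-6\right) 6}{6} = \frac{2}{3} + \frac{1}{6} \left(-36\right) = \frac{2}{3} - 6 = - \frac{16}{3} \approx -5.3333$)
$n{\left(a,F \right)} = F$ ($n{\left(a,F \right)} = \frac{F a}{a} = F$)
$p{\left(q \right)} = \frac{16}{3} + q$ ($p{\left(q \right)} = q - - \frac{16}{3} = q + \frac{16}{3} = \frac{16}{3} + q$)
$n{\left(R{\left(2,-2 \right)},-17 \right)} p{\left(-19 \right)} = - 17 \left(\frac{16}{3} - 19\right) = \left(-17\right) \left(- \frac{41}{3}\right) = \frac{697}{3}$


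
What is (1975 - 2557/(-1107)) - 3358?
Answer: -1528424/1107 ≈ -1380.7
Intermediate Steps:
(1975 - 2557/(-1107)) - 3358 = (1975 - 2557*(-1/1107)) - 3358 = (1975 + 2557/1107) - 3358 = 2188882/1107 - 3358 = -1528424/1107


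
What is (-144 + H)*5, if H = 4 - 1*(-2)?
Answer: -690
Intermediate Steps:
H = 6 (H = 4 + 2 = 6)
(-144 + H)*5 = (-144 + 6)*5 = -138*5 = -690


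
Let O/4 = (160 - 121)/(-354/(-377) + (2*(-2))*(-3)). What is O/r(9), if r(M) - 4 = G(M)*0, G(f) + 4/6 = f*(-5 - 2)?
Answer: 4901/1626 ≈ 3.0141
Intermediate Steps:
G(f) = -⅔ - 7*f (G(f) = -⅔ + f*(-5 - 2) = -⅔ + f*(-7) = -⅔ - 7*f)
r(M) = 4 (r(M) = 4 + (-⅔ - 7*M)*0 = 4 + 0 = 4)
O = 9802/813 (O = 4*((160 - 121)/(-354/(-377) + (2*(-2))*(-3))) = 4*(39/(-354*(-1/377) - 4*(-3))) = 4*(39/(354/377 + 12)) = 4*(39/(4878/377)) = 4*(39*(377/4878)) = 4*(4901/1626) = 9802/813 ≈ 12.057)
O/r(9) = (9802/813)/4 = (9802/813)*(¼) = 4901/1626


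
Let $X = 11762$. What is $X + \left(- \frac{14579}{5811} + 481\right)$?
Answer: $\frac{71129494}{5811} \approx 12240.0$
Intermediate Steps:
$X + \left(- \frac{14579}{5811} + 481\right) = 11762 + \left(- \frac{14579}{5811} + 481\right) = 11762 + \frac{2780512}{5811} = \frac{71129494}{5811}$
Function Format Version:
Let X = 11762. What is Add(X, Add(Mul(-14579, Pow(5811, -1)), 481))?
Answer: Rational(71129494, 5811) ≈ 12240.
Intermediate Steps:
Add(X, Add(Mul(-14579, Pow(5811, -1)), 481)) = Add(11762, Add(Mul(-14579, Pow(5811, -1)), 481)) = Add(11762, Add(Mul(-14579, Rational(1, 5811)), 481)) = Add(11762, Add(Rational(-14579, 5811), 481)) = Add(11762, Rational(2780512, 5811)) = Rational(71129494, 5811)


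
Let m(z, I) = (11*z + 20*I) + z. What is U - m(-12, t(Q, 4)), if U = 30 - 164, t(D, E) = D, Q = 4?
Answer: -70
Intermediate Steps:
m(z, I) = 12*z + 20*I
U = -134
U - m(-12, t(Q, 4)) = -134 - (12*(-12) + 20*4) = -134 - (-144 + 80) = -134 - 1*(-64) = -134 + 64 = -70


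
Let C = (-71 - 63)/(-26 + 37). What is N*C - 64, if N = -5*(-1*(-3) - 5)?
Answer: -2044/11 ≈ -185.82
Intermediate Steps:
N = 10 (N = -5*(3 - 5) = -5*(-2) = 10)
C = -134/11 ≈ -12.182
N*C - 64 = 10*(-134/11) - 64 = -1340/11 - 64 = -2044/11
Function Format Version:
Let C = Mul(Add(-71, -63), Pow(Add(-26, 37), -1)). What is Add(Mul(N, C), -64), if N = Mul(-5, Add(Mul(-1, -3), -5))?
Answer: Rational(-2044, 11) ≈ -185.82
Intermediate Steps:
N = 10 (N = Mul(-5, Add(3, -5)) = Mul(-5, -2) = 10)
C = Rational(-134, 11) (C = Mul(-134, Pow(11, -1)) = Mul(-134, Rational(1, 11)) = Rational(-134, 11) ≈ -12.182)
Add(Mul(N, C), -64) = Add(Mul(10, Rational(-134, 11)), -64) = Add(Rational(-1340, 11), -64) = Rational(-2044, 11)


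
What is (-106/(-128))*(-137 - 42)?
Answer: -9487/64 ≈ -148.23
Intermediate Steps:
(-106/(-128))*(-137 - 42) = -106*(-1/128)*(-179) = (53/64)*(-179) = -9487/64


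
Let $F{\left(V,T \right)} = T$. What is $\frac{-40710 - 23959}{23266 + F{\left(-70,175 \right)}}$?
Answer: $- \frac{5879}{2131} \approx -2.7588$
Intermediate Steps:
$\frac{-40710 - 23959}{23266 + F{\left(-70,175 \right)}} = \frac{-40710 - 23959}{23266 + 175} = \frac{-40710 - 23959}{23441} = \left(-40710 - 23959\right) \frac{1}{23441} = \left(-64669\right) \frac{1}{23441} = - \frac{5879}{2131}$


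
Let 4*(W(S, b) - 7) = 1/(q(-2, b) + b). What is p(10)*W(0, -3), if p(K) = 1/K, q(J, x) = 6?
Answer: 17/24 ≈ 0.70833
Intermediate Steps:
W(S, b) = 7 + 1/(4*(6 + b))
p(K) = 1/K
p(10)*W(0, -3) = ((169 + 28*(-3))/(4*(6 - 3)))/10 = ((¼)*(169 - 84)/3)/10 = ((¼)*(⅓)*85)/10 = (⅒)*(85/12) = 17/24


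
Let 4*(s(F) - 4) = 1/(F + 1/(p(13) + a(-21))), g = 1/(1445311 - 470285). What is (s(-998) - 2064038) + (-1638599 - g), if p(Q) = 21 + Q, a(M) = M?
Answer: -93669300710324883/25298024596 ≈ -3.7026e+6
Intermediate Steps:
g = 1/975026 ≈ 1.0256e-6
s(F) = 4 + 1/(4*(1/13 + F)) (s(F) = 4 + 1/(4*(F + 1/((21 + 13) - 21))) = 4 + 1/(4*(F + 1/(34 - 21))) = 4 + 1/(4*(F + 1/13)) = 4 + 1/(4*(1/13 + F)))
(s(-998) - 2064038) + (-1638599 - g) = ((29 + 208*(-998))/(4*(1 + 13*(-998))) - 2064038) + (-1638599 - 1*1/975026) = ((29 - 207584)/(4*(1 - 12974)) - 2064038) + (-1638599 - 1/975026) = ((1/4)*(-207555)/(-12973) - 2064038) - 1597676628575/975026 = ((1/4)*(-1/12973)*(-207555) - 2064038) - 1597676628575/975026 = (207555/51892 - 2064038) - 1597676628575/975026 = -107106852341/51892 - 1597676628575/975026 = -93669300710324883/25298024596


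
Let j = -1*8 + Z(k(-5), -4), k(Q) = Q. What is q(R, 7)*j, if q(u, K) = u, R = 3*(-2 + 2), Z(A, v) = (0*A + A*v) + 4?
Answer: 0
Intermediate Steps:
Z(A, v) = 4 + A*v (Z(A, v) = (0 + A*v) + 4 = A*v + 4 = 4 + A*v)
R = 0 (R = 3*0 = 0)
j = 16 (j = -1*8 + (4 - 5*(-4)) = -8 + (4 + 20) = -8 + 24 = 16)
q(R, 7)*j = 0*16 = 0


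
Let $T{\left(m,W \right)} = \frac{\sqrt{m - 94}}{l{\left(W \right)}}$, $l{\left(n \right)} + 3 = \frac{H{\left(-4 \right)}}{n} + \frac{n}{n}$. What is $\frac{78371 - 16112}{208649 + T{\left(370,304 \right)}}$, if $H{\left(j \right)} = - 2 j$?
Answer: $\frac{24356771420625}{81627009619027} + \frac{118292100 \sqrt{69}}{81627009619027} \approx 0.2984$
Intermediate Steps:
$l{\left(n \right)} = -2 + \frac{8}{n}$ ($l{\left(n \right)} = -3 + \left(\frac{\left(-2\right) \left(-4\right)}{n} + \frac{n}{n}\right) = -3 + \left(\frac{8}{n} + 1\right) = -3 + \left(1 + \frac{8}{n}\right) = -2 + \frac{8}{n}$)
$T{\left(m,W \right)} = \frac{\sqrt{-94 + m}}{-2 + \frac{8}{W}}$ ($T{\left(m,W \right)} = \frac{\sqrt{m - 94}}{-2 + \frac{8}{W}} = \frac{\sqrt{-94 + m}}{-2 + \frac{8}{W}}$)
$\frac{78371 - 16112}{208649 + T{\left(370,304 \right)}} = \frac{78371 - 16112}{208649 - \frac{304 \sqrt{-94 + 370}}{-8 + 2 \cdot 304}} = \frac{62259}{208649 - \frac{304 \sqrt{276}}{-8 + 608}} = \frac{62259}{208649 - \frac{304 \cdot 2 \sqrt{69}}{600}} = \frac{62259}{208649 - 304 \cdot 2 \sqrt{69} \cdot \frac{1}{600}} = \frac{62259}{208649 - \frac{76 \sqrt{69}}{75}}$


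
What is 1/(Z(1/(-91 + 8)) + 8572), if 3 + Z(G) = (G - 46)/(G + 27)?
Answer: 2240/19190741 ≈ 0.00011672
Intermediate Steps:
Z(G) = -3 + (-46 + G)/(27 + G) (Z(G) = -3 + (G - 46)/(G + 27) = -3 + (-46 + G)/(27 + G))
1/(Z(1/(-91 + 8)) + 8572) = 1/((-127 - 2/(-91 + 8))/(27 + 1/(-91 + 8)) + 8572) = 1/((-127 - 2/(-83))/(27 + 1/(-83)) + 8572) = 1/((-127 - 2*(-1/83))/(27 - 1/83) + 8572) = 1/((-127 + 2/83)/(2240/83) + 8572) = 1/((83/2240)*(-10539/83) + 8572) = 1/(-10539/2240 + 8572) = 1/(19190741/2240) = 2240/19190741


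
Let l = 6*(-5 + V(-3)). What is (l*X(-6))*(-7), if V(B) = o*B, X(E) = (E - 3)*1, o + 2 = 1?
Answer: -756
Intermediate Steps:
o = -1 (o = -2 + 1 = -1)
X(E) = -3 + E (X(E) = (-3 + E)*1 = -3 + E)
V(B) = -B
l = -12 (l = 6*(-5 - 1*(-3)) = 6*(-5 + 3) = 6*(-2) = -12)
(l*X(-6))*(-7) = -12*(-3 - 6)*(-7) = -12*(-9)*(-7) = 108*(-7) = -756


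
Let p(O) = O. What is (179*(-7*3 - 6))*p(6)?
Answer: -28998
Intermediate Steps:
(179*(-7*3 - 6))*p(6) = (179*(-7*3 - 6))*6 = (179*(-21 - 6))*6 = (179*(-27))*6 = -4833*6 = -28998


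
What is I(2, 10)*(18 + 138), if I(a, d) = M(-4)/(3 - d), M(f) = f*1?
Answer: 624/7 ≈ 89.143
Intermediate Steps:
M(f) = f
I(a, d) = -4/(3 - d)
I(2, 10)*(18 + 138) = (4/(-3 + 10))*(18 + 138) = (4/7)*156 = 624/7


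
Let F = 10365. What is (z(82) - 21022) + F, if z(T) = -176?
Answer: -10833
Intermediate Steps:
(z(82) - 21022) + F = (-176 - 21022) + 10365 = -21198 + 10365 = -10833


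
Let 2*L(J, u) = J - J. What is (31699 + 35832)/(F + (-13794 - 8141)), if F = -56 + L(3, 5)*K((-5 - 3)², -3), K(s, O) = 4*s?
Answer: -67531/21991 ≈ -3.0708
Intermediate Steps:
L(J, u) = 0 (L(J, u) = (J - J)/2 = (½)*0 = 0)
F = -56 (F = -56 + 0*(4*(-5 - 3)²) = -56 + 0*(4*(-8)²) = -56 + 0*(4*64) = -56 + 0*256 = -56 + 0 = -56)
(31699 + 35832)/(F + (-13794 - 8141)) = (31699 + 35832)/(-56 + (-13794 - 8141)) = 67531/(-56 - 21935) = 67531/(-21991) = 67531*(-1/21991) = -67531/21991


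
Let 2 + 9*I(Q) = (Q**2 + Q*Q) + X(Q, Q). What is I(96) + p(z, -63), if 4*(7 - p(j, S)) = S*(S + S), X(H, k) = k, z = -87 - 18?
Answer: 1457/18 ≈ 80.944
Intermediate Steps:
z = -105
p(j, S) = 7 - S**2/2 (p(j, S) = 7 - S*(S + S)/4 = 7 - S*2*S/4 = 7 - S**2/2)
I(Q) = -2/9 + Q/9 + 2*Q**2/9 (I(Q) = -2/9 + ((Q**2 + Q*Q) + Q)/9 = -2/9 + ((Q**2 + Q**2) + Q)/9 = -2/9 + (2*Q**2 + Q)/9 = -2/9 + (Q + 2*Q**2)/9 = -2/9 + (Q/9 + 2*Q**2/9) = -2/9 + Q/9 + 2*Q**2/9)
I(96) + p(z, -63) = (-2/9 + (1/9)*96 + (2/9)*96**2) + (7 - 1/2*(-63)**2) = (-2/9 + 32/3 + (2/9)*9216) + (7 - 1/2*3969) = (-2/9 + 32/3 + 2048) + (7 - 3969/2) = 18526/9 - 3955/2 = 1457/18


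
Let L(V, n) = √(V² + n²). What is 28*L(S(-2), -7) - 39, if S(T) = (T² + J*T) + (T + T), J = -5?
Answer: -39 + 28*√149 ≈ 302.78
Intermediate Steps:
S(T) = T² - 3*T (S(T) = (T² - 5*T) + (T + T) = (T² - 5*T) + 2*T = T² - 3*T)
28*L(S(-2), -7) - 39 = 28*√((-2*(-3 - 2))² + (-7)²) - 39 = 28*√((-2*(-5))² + 49) - 39 = 28*√(10² + 49) - 39 = 28*√(100 + 49) - 39 = 28*√149 - 39 = -39 + 28*√149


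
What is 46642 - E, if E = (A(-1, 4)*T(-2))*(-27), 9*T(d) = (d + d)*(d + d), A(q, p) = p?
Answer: 46834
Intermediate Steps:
T(d) = 4*d²/9 (T(d) = ((d + d)*(d + d))/9 = ((2*d)*(2*d))/9 = (4*d²)/9 = 4*d²/9)
E = -192 (E = (4*((4/9)*(-2)²))*(-27) = (4*((4/9)*4))*(-27) = (4*(16/9))*(-27) = (64/9)*(-27) = -192)
46642 - E = 46642 - 1*(-192) = 46642 + 192 = 46834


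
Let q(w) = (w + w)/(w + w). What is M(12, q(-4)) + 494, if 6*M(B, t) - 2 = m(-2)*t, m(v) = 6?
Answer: 1486/3 ≈ 495.33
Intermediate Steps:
q(w) = 1 (q(w) = (2*w)/((2*w)) = (2*w)*(1/(2*w)) = 1)
M(B, t) = 1/3 + t (M(B, t) = 1/3 + (6*t)/6 = 1/3 + t)
M(12, q(-4)) + 494 = (1/3 + 1) + 494 = 4/3 + 494 = 1486/3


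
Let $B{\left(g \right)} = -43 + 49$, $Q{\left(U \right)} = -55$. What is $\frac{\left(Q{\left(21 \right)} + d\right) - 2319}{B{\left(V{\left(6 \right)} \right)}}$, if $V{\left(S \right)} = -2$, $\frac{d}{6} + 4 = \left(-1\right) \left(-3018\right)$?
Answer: $\frac{7855}{3} \approx 2618.3$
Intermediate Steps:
$d = 18084$ ($d = -24 + 6 \left(\left(-1\right) \left(-3018\right)\right) = -24 + 6 \cdot 3018 = -24 + 18108 = 18084$)
$B{\left(g \right)} = 6$
$\frac{\left(Q{\left(21 \right)} + d\right) - 2319}{B{\left(V{\left(6 \right)} \right)}} = \frac{\left(-55 + 18084\right) - 2319}{6} = \left(18029 - 2319\right) \frac{1}{6} = 15710 \cdot \frac{1}{6} = \frac{7855}{3}$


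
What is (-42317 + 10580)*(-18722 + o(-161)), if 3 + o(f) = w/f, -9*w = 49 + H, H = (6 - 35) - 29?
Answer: 95678359062/161 ≈ 5.9428e+8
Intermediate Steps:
H = -58 (H = -29 - 29 = -58)
w = 1 (w = -(49 - 58)/9 = -⅑*(-9) = 1)
o(f) = -3 + 1/f
(-42317 + 10580)*(-18722 + o(-161)) = (-42317 + 10580)*(-18722 + (-3 + 1/(-161))) = -31737*(-18722 + (-3 - 1/161)) = -31737*(-18722 - 484/161) = -31737*(-3014726/161) = 95678359062/161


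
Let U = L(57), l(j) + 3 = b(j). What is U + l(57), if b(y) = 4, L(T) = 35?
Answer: 36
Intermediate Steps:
l(j) = 1 (l(j) = -3 + 4 = 1)
U = 35
U + l(57) = 35 + 1 = 36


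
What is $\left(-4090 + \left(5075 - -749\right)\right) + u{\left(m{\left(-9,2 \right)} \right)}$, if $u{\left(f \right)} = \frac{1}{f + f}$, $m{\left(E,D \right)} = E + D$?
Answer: $\frac{24275}{14} \approx 1733.9$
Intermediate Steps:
$m{\left(E,D \right)} = D + E$
$u{\left(f \right)} = \frac{1}{2 f}$
$\left(-4090 + \left(5075 - -749\right)\right) + u{\left(m{\left(-9,2 \right)} \right)} = \left(-4090 + \left(5075 - -749\right)\right) + \frac{1}{2 \left(2 - 9\right)} = \left(-4090 + \left(5075 + 749\right)\right) + \frac{1}{2 \left(-7\right)} = \left(-4090 + 5824\right) + \frac{1}{2} \left(- \frac{1}{7}\right) = 1734 - \frac{1}{14} = \frac{24275}{14}$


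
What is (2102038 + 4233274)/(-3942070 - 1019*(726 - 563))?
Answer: -6335312/4108167 ≈ -1.5421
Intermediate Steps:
(2102038 + 4233274)/(-3942070 - 1019*(726 - 563)) = 6335312/(-3942070 - 1019*163) = 6335312/(-3942070 - 166097) = 6335312/(-4108167) = 6335312*(-1/4108167) = -6335312/4108167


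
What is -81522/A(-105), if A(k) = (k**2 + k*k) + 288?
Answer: -4529/1241 ≈ -3.6495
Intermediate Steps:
A(k) = 288 + 2*k**2 (A(k) = (k**2 + k**2) + 288 = 2*k**2 + 288 = 288 + 2*k**2)
-81522/A(-105) = -81522/(288 + 2*(-105)**2) = -81522/(288 + 2*11025) = -81522/(288 + 22050) = -81522/22338 = -81522*1/22338 = -4529/1241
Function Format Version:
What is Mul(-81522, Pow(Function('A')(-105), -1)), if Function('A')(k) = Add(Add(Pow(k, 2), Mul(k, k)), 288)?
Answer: Rational(-4529, 1241) ≈ -3.6495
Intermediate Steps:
Function('A')(k) = Add(288, Mul(2, Pow(k, 2))) (Function('A')(k) = Add(Add(Pow(k, 2), Pow(k, 2)), 288) = Add(Mul(2, Pow(k, 2)), 288) = Add(288, Mul(2, Pow(k, 2))))
Mul(-81522, Pow(Function('A')(-105), -1)) = Mul(-81522, Pow(Add(288, Mul(2, Pow(-105, 2))), -1)) = Mul(-81522, Pow(Add(288, Mul(2, 11025)), -1)) = Mul(-81522, Pow(Add(288, 22050), -1)) = Mul(-81522, Pow(22338, -1)) = Mul(-81522, Rational(1, 22338)) = Rational(-4529, 1241)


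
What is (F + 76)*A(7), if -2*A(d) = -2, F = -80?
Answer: -4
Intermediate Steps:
A(d) = 1 (A(d) = -½*(-2) = 1)
(F + 76)*A(7) = (-80 + 76)*1 = -4*1 = -4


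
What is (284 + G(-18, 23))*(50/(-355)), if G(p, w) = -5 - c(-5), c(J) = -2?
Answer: -2810/71 ≈ -39.577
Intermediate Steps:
G(p, w) = -3 (G(p, w) = -5 - 1*(-2) = -5 + 2 = -3)
(284 + G(-18, 23))*(50/(-355)) = (284 - 3)*(50/(-355)) = 281*(50*(-1/355)) = 281*(-10/71) = -2810/71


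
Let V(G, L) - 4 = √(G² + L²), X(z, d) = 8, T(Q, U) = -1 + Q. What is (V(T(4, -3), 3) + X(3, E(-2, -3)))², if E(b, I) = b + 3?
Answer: 162 + 72*√2 ≈ 263.82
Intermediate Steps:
E(b, I) = 3 + b
V(G, L) = 4 + √(G² + L²)
(V(T(4, -3), 3) + X(3, E(-2, -3)))² = ((4 + √((-1 + 4)² + 3²)) + 8)² = ((4 + √(3² + 9)) + 8)² = ((4 + √(9 + 9)) + 8)² = ((4 + √18) + 8)² = ((4 + 3*√2) + 8)² = (12 + 3*√2)²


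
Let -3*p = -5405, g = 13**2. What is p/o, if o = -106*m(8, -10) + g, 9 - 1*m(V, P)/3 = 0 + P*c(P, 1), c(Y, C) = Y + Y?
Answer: 5405/182721 ≈ 0.029581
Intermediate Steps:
c(Y, C) = 2*Y
m(V, P) = 27 - 6*P**2 (m(V, P) = 27 - 3*(0 + P*(2*P)) = 27 - 3*(0 + 2*P**2) = 27 - 6*P**2)
g = 169
p = 5405/3 (p = -1/3*(-5405) = 5405/3 ≈ 1801.7)
o = 60907 (o = -106*(27 - 6*(-10)**2) + 169 = -106*(27 - 6*100) + 169 = -106*(27 - 600) + 169 = -106*(-573) + 169 = 60738 + 169 = 60907)
p/o = (5405/3)/60907 = (5405/3)*(1/60907) = 5405/182721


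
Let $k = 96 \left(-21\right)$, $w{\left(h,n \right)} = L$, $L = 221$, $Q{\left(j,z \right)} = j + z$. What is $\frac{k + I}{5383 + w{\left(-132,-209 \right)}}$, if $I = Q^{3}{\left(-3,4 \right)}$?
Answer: $- \frac{2015}{5604} \approx -0.35956$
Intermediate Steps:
$w{\left(h,n \right)} = 221$
$I = 1$ ($I = \left(-3 + 4\right)^{3} = 1^{3} = 1$)
$k = -2016$
$\frac{k + I}{5383 + w{\left(-132,-209 \right)}} = \frac{-2016 + 1}{5383 + 221} = - \frac{2015}{5604}$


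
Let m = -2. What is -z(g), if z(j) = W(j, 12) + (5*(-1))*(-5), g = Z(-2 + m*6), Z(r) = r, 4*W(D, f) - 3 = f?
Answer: -115/4 ≈ -28.750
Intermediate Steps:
W(D, f) = 3/4 + f/4
g = -14 (g = -2 - 2*6 = -2 - 12 = -14)
z(j) = 115/4 (z(j) = (3/4 + (1/4)*12) + (5*(-1))*(-5) = (3/4 + 3) - 5*(-5) = 15/4 + 25 = 115/4)
-z(g) = -1*115/4 = -115/4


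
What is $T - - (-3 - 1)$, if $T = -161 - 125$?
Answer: $-290$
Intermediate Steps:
$T = -286$ ($T = -161 - 125 = -286$)
$T - - (-3 - 1) = -286 - - (-3 - 1) = -286 - \left(-1\right) \left(-4\right) = -286 - 4 = -290$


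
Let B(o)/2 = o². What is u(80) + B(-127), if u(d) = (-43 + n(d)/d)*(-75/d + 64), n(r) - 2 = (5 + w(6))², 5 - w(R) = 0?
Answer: 18961099/640 ≈ 29627.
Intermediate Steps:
w(R) = 5 (w(R) = 5 - 1*0 = 5 + 0 = 5)
n(r) = 102 (n(r) = 2 + (5 + 5)² = 2 + 10² = 2 + 100 = 102)
B(o) = 2*o²
u(d) = (-43 + 102/d)*(64 - 75/d) (u(d) = (-43 + 102/d)*(-75/d + 64) = (-43 + 102/d)*(64 - 75/d))
u(80) + B(-127) = (-2752 - 7650/80² + 9753/80) + 2*(-127)² = (-2752 - 7650*1/6400 + 9753*(1/80)) + 2*16129 = (-2752 - 153/128 + 9753/80) + 32258 = -1684021/640 + 32258 = 18961099/640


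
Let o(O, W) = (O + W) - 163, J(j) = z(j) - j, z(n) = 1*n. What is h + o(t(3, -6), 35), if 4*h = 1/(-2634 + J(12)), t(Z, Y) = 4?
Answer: -1306465/10536 ≈ -124.00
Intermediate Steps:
z(n) = n
J(j) = 0 (J(j) = j - j = 0)
o(O, W) = -163 + O + W
h = -1/10536 (h = 1/(4*(-2634 + 0)) = (¼)/(-2634) = (¼)*(-1/2634) = -1/10536 ≈ -9.4913e-5)
h + o(t(3, -6), 35) = -1/10536 + (-163 + 4 + 35) = -1/10536 - 124 = -1306465/10536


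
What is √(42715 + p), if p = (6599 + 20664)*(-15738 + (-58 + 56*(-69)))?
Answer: I*√535947865 ≈ 23151.0*I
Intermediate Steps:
p = -535990580 (p = 27263*(-15738 + (-58 - 3864)) = 27263*(-15738 - 3922) = 27263*(-19660) = -535990580)
√(42715 + p) = √(42715 - 535990580) = √(-535947865) = I*√535947865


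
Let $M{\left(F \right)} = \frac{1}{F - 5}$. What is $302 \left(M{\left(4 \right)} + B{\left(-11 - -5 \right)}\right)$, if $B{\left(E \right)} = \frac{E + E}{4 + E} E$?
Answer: $-11174$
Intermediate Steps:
$M{\left(F \right)} = \frac{1}{-5 + F}$
$B{\left(E \right)} = \frac{2 E^{2}}{4 + E}$ ($B{\left(E \right)} = \frac{2 E}{4 + E} E = \frac{2 E^{2}}{4 + E}$)
$302 \left(M{\left(4 \right)} + B{\left(-11 - -5 \right)}\right) = 302 \left(\frac{1}{-5 + 4} + \frac{2 \left(-11 - -5\right)^{2}}{4 - 6}\right) = 302 \left(\frac{1}{-1} + \frac{2 \left(-11 + 5\right)^{2}}{4 + \left(-11 + 5\right)}\right) = 302 \left(-1 + \frac{2 \left(-6\right)^{2}}{4 - 6}\right) = 302 \left(-1 + 2 \cdot 36 \frac{1}{-2}\right) = 302 \left(-1 + 2 \cdot 36 \left(- \frac{1}{2}\right)\right) = 302 \left(-1 - 36\right) = 302 \left(-37\right) = -11174$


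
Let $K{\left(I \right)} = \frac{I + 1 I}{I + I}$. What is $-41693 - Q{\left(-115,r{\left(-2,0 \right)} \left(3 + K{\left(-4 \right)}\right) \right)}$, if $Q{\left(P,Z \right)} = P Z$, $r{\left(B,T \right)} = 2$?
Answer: $-40773$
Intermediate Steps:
$K{\left(I \right)} = 1$ ($K{\left(I \right)} = \frac{I + I}{2 I} = 2 I \frac{1}{2 I} = 1$)
$-41693 - Q{\left(-115,r{\left(-2,0 \right)} \left(3 + K{\left(-4 \right)}\right) \right)} = -41693 - - 115 \cdot 2 \left(3 + 1\right) = -41693 - - 115 \cdot 2 \cdot 4 = -41693 - \left(-115\right) 8 = -41693 - -920 = -41693 + 920 = -40773$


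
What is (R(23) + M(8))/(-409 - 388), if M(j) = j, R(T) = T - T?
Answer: -8/797 ≈ -0.010038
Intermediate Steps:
R(T) = 0
(R(23) + M(8))/(-409 - 388) = (0 + 8)/(-409 - 388) = 8/(-797) = 8*(-1/797) = -8/797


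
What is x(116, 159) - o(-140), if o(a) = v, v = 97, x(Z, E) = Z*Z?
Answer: 13359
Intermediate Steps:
x(Z, E) = Z**2
o(a) = 97
x(116, 159) - o(-140) = 116**2 - 1*97 = 13456 - 97 = 13359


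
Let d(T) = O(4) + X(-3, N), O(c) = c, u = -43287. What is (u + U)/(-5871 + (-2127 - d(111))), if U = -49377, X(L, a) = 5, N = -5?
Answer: 30888/2669 ≈ 11.573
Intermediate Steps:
d(T) = 9 (d(T) = 4 + 5 = 9)
(u + U)/(-5871 + (-2127 - d(111))) = (-43287 - 49377)/(-5871 + (-2127 - 1*9)) = -92664/(-5871 + (-2127 - 9)) = -92664/(-5871 - 2136) = -92664/(-8007) = -92664*(-1/8007) = 30888/2669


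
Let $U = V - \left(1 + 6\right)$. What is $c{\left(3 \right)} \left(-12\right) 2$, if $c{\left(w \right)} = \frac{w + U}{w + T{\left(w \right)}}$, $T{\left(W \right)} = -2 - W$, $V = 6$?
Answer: $24$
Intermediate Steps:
$U = -1$ ($U = 6 - \left(1 + 6\right) = 6 - 7 = -1$)
$c{\left(w \right)} = \frac{1}{2} - \frac{w}{2}$ ($c{\left(w \right)} = \frac{w - 1}{w - \left(2 + w\right)} = \frac{-1 + w}{-2} = \left(-1 + w\right) \left(- \frac{1}{2}\right) = \frac{1}{2} - \frac{w}{2}$)
$c{\left(3 \right)} \left(-12\right) 2 = \left(\frac{1}{2} - \frac{3}{2}\right) \left(-12\right) 2 = \left(-1\right) \left(-12\right) 2 = 12 \cdot 2 = 24$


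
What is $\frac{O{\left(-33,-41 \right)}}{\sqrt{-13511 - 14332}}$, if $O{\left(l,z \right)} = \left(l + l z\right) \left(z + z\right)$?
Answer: $\frac{36080 i \sqrt{27843}}{9281} \approx 648.68 i$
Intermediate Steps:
$O{\left(l,z \right)} = 2 z \left(l + l z\right)$ ($O{\left(l,z \right)} = \left(l + l z\right) 2 z = 2 z \left(l + l z\right)$)
$\frac{O{\left(-33,-41 \right)}}{\sqrt{-13511 - 14332}} = \frac{2 \left(-33\right) \left(-41\right) \left(1 - 41\right)}{\sqrt{-13511 - 14332}} = \frac{2 \left(-33\right) \left(-41\right) \left(-40\right)}{\sqrt{-27843}} = - \frac{108240}{i \sqrt{27843}} = - 108240 \left(- \frac{i \sqrt{27843}}{27843}\right) = \frac{36080 i \sqrt{27843}}{9281}$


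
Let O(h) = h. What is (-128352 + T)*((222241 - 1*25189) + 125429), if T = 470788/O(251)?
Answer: -10237341224284/251 ≈ -4.0786e+10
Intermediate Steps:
T = 470788/251 ≈ 1875.6
(-128352 + T)*((222241 - 1*25189) + 125429) = (-128352 + 470788/251)*((222241 - 1*25189) + 125429) = -31745564*((222241 - 25189) + 125429)/251 = -31745564*(197052 + 125429)/251 = -31745564/251*322481 = -10237341224284/251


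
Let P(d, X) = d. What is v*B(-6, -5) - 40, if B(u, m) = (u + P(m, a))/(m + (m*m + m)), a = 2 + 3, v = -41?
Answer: -149/15 ≈ -9.9333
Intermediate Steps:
a = 5
B(u, m) = (m + u)/(m² + 2*m) (B(u, m) = (u + m)/(m + (m*m + m)) = (m + u)/(m + (m² + m)) = (m + u)/(m + (m + m²)) = (m + u)/(m² + 2*m))
v*B(-6, -5) - 40 = -41*(-5 - 6)/((-5)*(2 - 5)) - 40 = -(-41)*(-11)/(5*(-3)) - 40 = -(-41)*(-1)*(-11)/(5*3) - 40 = -41*(-11/15) - 40 = 451/15 - 40 = -149/15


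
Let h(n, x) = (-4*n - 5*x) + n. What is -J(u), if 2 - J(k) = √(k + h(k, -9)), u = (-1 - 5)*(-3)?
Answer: 1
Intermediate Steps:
h(n, x) = -5*x - 3*n (h(n, x) = (-5*x - 4*n) + n = -5*x - 3*n)
u = 18 (u = -6*(-3) = 18)
J(k) = 2 - √(45 - 2*k) (J(k) = 2 - √(k + (-5*(-9) - 3*k)) = 2 - √(k + (45 - 3*k)) = 2 - √(45 - 2*k))
-J(u) = -(2 - √(45 - 2*18)) = -(2 - √(45 - 36)) = -(2 - √9) = -(2 - 1*3) = -(2 - 3) = -1*(-1) = 1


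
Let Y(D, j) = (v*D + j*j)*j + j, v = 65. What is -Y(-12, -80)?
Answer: 449680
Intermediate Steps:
Y(D, j) = j + j*(j² + 65*D) (Y(D, j) = (65*D + j*j)*j + j = (65*D + j²)*j + j = (j² + 65*D)*j + j = j*(j² + 65*D) + j = j + j*(j² + 65*D))
-Y(-12, -80) = -(-80)*(1 + (-80)² + 65*(-12)) = -(-80)*(1 + 6400 - 780) = -(-80)*5621 = -1*(-449680) = 449680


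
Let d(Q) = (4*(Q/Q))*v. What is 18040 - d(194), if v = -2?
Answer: 18048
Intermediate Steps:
d(Q) = -8 (d(Q) = (4*(Q/Q))*(-2) = (4*1)*(-2) = 4*(-2) = -8)
18040 - d(194) = 18040 - 1*(-8) = 18040 + 8 = 18048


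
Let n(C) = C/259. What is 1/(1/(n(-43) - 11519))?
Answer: -2983464/259 ≈ -11519.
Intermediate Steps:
n(C) = C/259 (n(C) = C*(1/259) = C/259)
1/(1/(n(-43) - 11519)) = 1/(1/((1/259)*(-43) - 11519)) = 1/(1/(-43/259 - 11519)) = 1/(1/(-2983464/259)) = 1/(-259/2983464) = -2983464/259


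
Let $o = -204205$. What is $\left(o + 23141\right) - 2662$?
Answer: $-183726$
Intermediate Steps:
$\left(o + 23141\right) - 2662 = \left(-204205 + 23141\right) - 2662 = -181064 - 2662 = -183726$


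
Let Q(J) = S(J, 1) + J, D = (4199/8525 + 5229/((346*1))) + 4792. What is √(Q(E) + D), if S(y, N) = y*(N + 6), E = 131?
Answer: √2037852549516894/589930 ≈ 76.522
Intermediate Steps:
S(y, N) = y*(6 + N)
D = 14180752879/2949650 (D = (4199*(1/8525) + 5229/346) + 4792 = (4199/8525 + 5229*(1/346)) + 4792 = (4199/8525 + 5229/346) + 4792 = 46030079/2949650 + 4792 = 14180752879/2949650 ≈ 4807.6)
Q(J) = 8*J (Q(J) = J*(6 + 1) + J = J*7 + J = 7*J + J = 8*J)
√(Q(E) + D) = √(8*131 + 14180752879/2949650) = √(1048 + 14180752879/2949650) = √(17271986079/2949650) = √2037852549516894/589930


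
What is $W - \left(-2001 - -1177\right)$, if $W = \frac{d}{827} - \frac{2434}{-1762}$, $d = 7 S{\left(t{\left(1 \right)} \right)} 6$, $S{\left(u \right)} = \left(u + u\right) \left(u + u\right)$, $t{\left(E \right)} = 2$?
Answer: $\frac{601954179}{728587} \approx 826.19$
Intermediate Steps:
$S{\left(u \right)} = 4 u^{2}$ ($S{\left(u \right)} = 2 u 2 u = 4 u^{2}$)
$d = 672$ ($d = 7 \cdot 4 \cdot 2^{2} \cdot 6 = 7 \cdot 4 \cdot 4 \cdot 6 = 7 \cdot 16 \cdot 6 = 112 \cdot 6 = 672$)
$W = \frac{1598491}{728587}$ ($W = \frac{672}{827} - \frac{2434}{-1762} = 672 \cdot \frac{1}{827} - - \frac{1217}{881} = \frac{672}{827} + \frac{1217}{881} = \frac{1598491}{728587} \approx 2.194$)
$W - \left(-2001 - -1177\right) = \frac{1598491}{728587} - \left(-2001 - -1177\right) = \frac{1598491}{728587} - \left(-2001 + 1177\right) = \frac{1598491}{728587} - -824 = \frac{1598491}{728587} + 824 = \frac{601954179}{728587}$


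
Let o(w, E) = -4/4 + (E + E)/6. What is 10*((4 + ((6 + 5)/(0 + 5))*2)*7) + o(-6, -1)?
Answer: 1760/3 ≈ 586.67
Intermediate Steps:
o(w, E) = -1 + E/3 (o(w, E) = -4*1/4 + (2*E)*(1/6) = -1 + E/3)
10*((4 + ((6 + 5)/(0 + 5))*2)*7) + o(-6, -1) = 10*((4 + ((6 + 5)/(0 + 5))*2)*7) + (-1 + (1/3)*(-1)) = 10*((4 + (11/5)*2)*7) + (-1 - 1/3) = 10*((4 + (11*(1/5))*2)*7) - 4/3 = 10*((4 + (11/5)*2)*7) - 4/3 = 10*((4 + 22/5)*7) - 4/3 = 10*((42/5)*7) - 4/3 = 10*(294/5) - 4/3 = 588 - 4/3 = 1760/3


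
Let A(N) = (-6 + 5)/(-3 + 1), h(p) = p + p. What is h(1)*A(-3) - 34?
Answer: -33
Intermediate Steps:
h(p) = 2*p
A(N) = 1/2 (A(N) = -1/(-2) = -1*(-1/2) = 1/2)
h(1)*A(-3) - 34 = (2*1)*(1/2) - 34 = 2*(1/2) - 34 = 1 - 34 = -33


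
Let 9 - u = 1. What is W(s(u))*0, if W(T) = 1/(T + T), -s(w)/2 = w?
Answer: 0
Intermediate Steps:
u = 8 (u = 9 - 1*1 = 9 - 1 = 8)
s(w) = -2*w
W(T) = 1/(2*T)
W(s(u))*0 = (1/(2*((-2*8))))*0 = ((½)/(-16))*0 = ((½)*(-1/16))*0 = -1/32*0 = 0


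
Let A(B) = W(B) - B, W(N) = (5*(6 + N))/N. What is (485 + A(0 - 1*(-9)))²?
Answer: 2111209/9 ≈ 2.3458e+5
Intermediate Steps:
W(N) = (30 + 5*N)/N
A(B) = 5 - B + 30/B (A(B) = (5 + 30/B) - B = 5 - B + 30/B)
(485 + A(0 - 1*(-9)))² = (485 + (5 - (0 - 1*(-9)) + 30/(0 - 1*(-9))))² = (485 + (5 - (0 + 9) + 30/(0 + 9)))² = (485 + (5 - 1*9 + 30/9))² = (485 + (5 - 9 + 30*(⅑)))² = (485 + (5 - 9 + 10/3))² = (485 - ⅔)² = (1453/3)² = 2111209/9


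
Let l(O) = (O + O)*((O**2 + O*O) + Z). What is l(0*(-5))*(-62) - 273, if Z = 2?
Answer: -273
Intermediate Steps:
l(O) = 2*O*(2 + 2*O**2) (l(O) = (O + O)*((O**2 + O*O) + 2) = (2*O)*((O**2 + O**2) + 2) = (2*O)*(2*O**2 + 2) = (2*O)*(2 + 2*O**2) = 2*O*(2 + 2*O**2))
l(0*(-5))*(-62) - 273 = (4*(0*(-5))*(1 + (0*(-5))**2))*(-62) - 273 = (4*0*(1 + 0**2))*(-62) - 273 = (4*0*(1 + 0))*(-62) - 273 = (4*0*1)*(-62) - 273 = 0*(-62) - 273 = 0 - 273 = -273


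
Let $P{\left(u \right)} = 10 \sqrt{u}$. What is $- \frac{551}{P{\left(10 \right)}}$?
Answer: $- \frac{551 \sqrt{10}}{100} \approx -17.424$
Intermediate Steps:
$- \frac{551}{P{\left(10 \right)}} = - \frac{551}{10 \sqrt{10}} = - 551 \frac{\sqrt{10}}{100} = - \frac{551 \sqrt{10}}{100}$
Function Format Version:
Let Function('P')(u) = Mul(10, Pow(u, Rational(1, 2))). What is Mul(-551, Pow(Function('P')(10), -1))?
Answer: Mul(Rational(-551, 100), Pow(10, Rational(1, 2))) ≈ -17.424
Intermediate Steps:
Mul(-551, Pow(Function('P')(10), -1)) = Mul(-551, Pow(Mul(10, Pow(10, Rational(1, 2))), -1)) = Mul(-551, Mul(Rational(1, 100), Pow(10, Rational(1, 2)))) = Mul(Rational(-551, 100), Pow(10, Rational(1, 2)))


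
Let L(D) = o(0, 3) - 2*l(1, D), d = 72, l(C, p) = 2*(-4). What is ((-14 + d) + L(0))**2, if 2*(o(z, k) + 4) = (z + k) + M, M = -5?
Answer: 4761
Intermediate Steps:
o(z, k) = -13/2 + k/2 + z/2 (o(z, k) = -4 + ((z + k) - 5)/2 = -4 + ((k + z) - 5)/2 = -4 + (-5 + k + z)/2 = -4 + (-5/2 + k/2 + z/2) = -13/2 + k/2 + z/2)
l(C, p) = -8
L(D) = 11 (L(D) = (-13/2 + (1/2)*3 + (1/2)*0) - 2*(-8) = (-13/2 + 3/2 + 0) + 16 = -5 + 16 = 11)
((-14 + d) + L(0))**2 = ((-14 + 72) + 11)**2 = (58 + 11)**2 = 69**2 = 4761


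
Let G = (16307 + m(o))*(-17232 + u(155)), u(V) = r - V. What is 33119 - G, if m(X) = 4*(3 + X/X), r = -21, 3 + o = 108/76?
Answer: 284183903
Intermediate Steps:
o = -30/19 (o = -3 + 108/76 = -3 + 108*(1/76) = -3 + 27/19 = -30/19 ≈ -1.5789)
m(X) = 16 (m(X) = 4*(3 + 1) = 4*4 = 16)
u(V) = -21 - V
G = -284150784 (G = (16307 + 16)*(-17232 + (-21 - 1*155)) = 16323*(-17232 + (-21 - 155)) = 16323*(-17232 - 176) = 16323*(-17408) = -284150784)
33119 - G = 33119 - 1*(-284150784) = 33119 + 284150784 = 284183903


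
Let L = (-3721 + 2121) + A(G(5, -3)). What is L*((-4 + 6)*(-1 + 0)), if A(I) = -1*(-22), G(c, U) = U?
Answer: 3156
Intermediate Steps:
A(I) = 22
L = -1578 (L = (-3721 + 2121) + 22 = -1600 + 22 = -1578)
L*((-4 + 6)*(-1 + 0)) = -1578*(-4 + 6)*(-1 + 0) = -3156*(-1) = -1578*(-2) = 3156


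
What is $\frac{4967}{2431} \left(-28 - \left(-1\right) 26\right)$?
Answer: $- \frac{9934}{2431} \approx -4.0864$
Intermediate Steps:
$\frac{4967}{2431} \left(-28 - \left(-1\right) 26\right) = 4967 \cdot \frac{1}{2431} \left(-28 - -26\right) = \frac{4967 \left(-28 + 26\right)}{2431} = \frac{4967}{2431} \left(-2\right) = - \frac{9934}{2431}$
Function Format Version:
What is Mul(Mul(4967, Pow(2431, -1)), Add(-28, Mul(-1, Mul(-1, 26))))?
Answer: Rational(-9934, 2431) ≈ -4.0864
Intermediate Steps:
Mul(Mul(4967, Pow(2431, -1)), Add(-28, Mul(-1, Mul(-1, 26)))) = Mul(Mul(4967, Rational(1, 2431)), Add(-28, Mul(-1, -26))) = Mul(Rational(4967, 2431), Add(-28, 26)) = Mul(Rational(4967, 2431), -2) = Rational(-9934, 2431)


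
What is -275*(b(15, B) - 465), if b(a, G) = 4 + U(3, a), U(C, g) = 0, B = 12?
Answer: 126775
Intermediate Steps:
b(a, G) = 4 (b(a, G) = 4 + 0 = 4)
-275*(b(15, B) - 465) = -275*(4 - 465) = -275*(-461) = 126775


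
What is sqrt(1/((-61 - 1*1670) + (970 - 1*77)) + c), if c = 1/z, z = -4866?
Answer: I*sqrt(1453702902)/1019427 ≈ 0.037401*I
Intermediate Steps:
c = -1/4866 (c = 1/(-4866) = -1/4866 ≈ -0.00020551)
sqrt(1/((-61 - 1*1670) + (970 - 1*77)) + c) = sqrt(1/((-61 - 1*1670) + (970 - 1*77)) - 1/4866) = sqrt(1/((-61 - 1670) + (970 - 77)) - 1/4866) = sqrt(1/(-1731 + 893) - 1/4866) = sqrt(1/(-838) - 1/4866) = sqrt(-1/838 - 1/4866) = sqrt(-1426/1019427) = I*sqrt(1453702902)/1019427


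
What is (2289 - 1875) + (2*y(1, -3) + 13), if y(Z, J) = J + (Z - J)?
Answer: 429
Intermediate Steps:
y(Z, J) = Z
(2289 - 1875) + (2*y(1, -3) + 13) = (2289 - 1875) + (2*1 + 13) = 414 + (2 + 13) = 414 + 15 = 429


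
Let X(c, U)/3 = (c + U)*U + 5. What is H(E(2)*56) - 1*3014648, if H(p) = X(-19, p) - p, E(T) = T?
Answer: -2983497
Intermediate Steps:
X(c, U) = 15 + 3*U*(U + c) (X(c, U) = 3*((c + U)*U + 5) = 3*((U + c)*U + 5) = 3*(U*(U + c) + 5) = 3*(5 + U*(U + c)) = 15 + 3*U*(U + c))
H(p) = 15 - 58*p + 3*p**2 (H(p) = (15 + 3*p**2 + 3*p*(-19)) - p = (15 + 3*p**2 - 57*p) - p = (15 - 57*p + 3*p**2) - p = 15 - 58*p + 3*p**2)
H(E(2)*56) - 1*3014648 = (15 - 116*56 + 3*(2*56)**2) - 1*3014648 = (15 - 58*112 + 3*112**2) - 3014648 = (15 - 6496 + 3*12544) - 3014648 = (15 - 6496 + 37632) - 3014648 = 31151 - 3014648 = -2983497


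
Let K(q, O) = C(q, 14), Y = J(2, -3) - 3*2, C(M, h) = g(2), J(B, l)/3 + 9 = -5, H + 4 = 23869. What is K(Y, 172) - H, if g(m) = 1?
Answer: -23864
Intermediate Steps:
H = 23865 (H = -4 + 23869 = 23865)
J(B, l) = -42 (J(B, l) = -27 + 3*(-5) = -27 - 15 = -42)
C(M, h) = 1
Y = -48 (Y = -42 - 3*2 = -42 - 6 = -48)
K(q, O) = 1
K(Y, 172) - H = 1 - 1*23865 = 1 - 23865 = -23864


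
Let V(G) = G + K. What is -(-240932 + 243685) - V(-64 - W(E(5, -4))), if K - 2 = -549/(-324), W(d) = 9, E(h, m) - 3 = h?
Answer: -96613/36 ≈ -2683.7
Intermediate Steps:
E(h, m) = 3 + h
K = 133/36 (K = 2 - 549/(-324) = 2 - 549*(-1/324) = 2 + 61/36 = 133/36 ≈ 3.6944)
V(G) = 133/36 + G (V(G) = G + 133/36 = 133/36 + G)
-(-240932 + 243685) - V(-64 - W(E(5, -4))) = -(-240932 + 243685) - (133/36 + (-64 - 1*9)) = -1*2753 - (133/36 + (-64 - 9)) = -2753 - (133/36 - 73) = -2753 - 1*(-2495/36) = -2753 + 2495/36 = -96613/36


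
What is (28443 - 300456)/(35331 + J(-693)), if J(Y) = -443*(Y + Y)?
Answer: -90671/216443 ≈ -0.41891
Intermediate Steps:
J(Y) = -886*Y
(28443 - 300456)/(35331 + J(-693)) = (28443 - 300456)/(35331 - 886*(-693)) = -272013/(35331 + 613998) = -272013/649329 = -272013*1/649329 = -90671/216443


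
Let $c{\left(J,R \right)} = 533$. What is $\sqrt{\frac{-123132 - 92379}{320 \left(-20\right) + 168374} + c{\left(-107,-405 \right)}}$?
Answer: $\frac{\sqrt{13948655189594}}{161974} \approx 23.058$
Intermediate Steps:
$\sqrt{\frac{-123132 - 92379}{320 \left(-20\right) + 168374} + c{\left(-107,-405 \right)}} = \sqrt{\frac{-123132 - 92379}{320 \left(-20\right) + 168374} + 533} = \sqrt{- \frac{215511}{-6400 + 168374} + 533} = \sqrt{- \frac{215511}{161974} + 533} = \sqrt{\frac{86116631}{161974}} = \frac{\sqrt{13948655189594}}{161974}$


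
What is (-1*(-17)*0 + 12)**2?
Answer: 144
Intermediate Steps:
(-1*(-17)*0 + 12)**2 = (17*0 + 12)**2 = (0 + 12)**2 = 12**2 = 144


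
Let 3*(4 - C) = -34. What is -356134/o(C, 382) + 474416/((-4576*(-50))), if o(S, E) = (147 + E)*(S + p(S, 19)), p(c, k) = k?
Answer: -13662554563/779164100 ≈ -17.535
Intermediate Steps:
C = 46/3 (C = 4 - ⅓*(-34) = 4 + 34/3 = 46/3 ≈ 15.333)
o(S, E) = (19 + S)*(147 + E) (o(S, E) = (147 + E)*(S + 19) = (147 + E)*(19 + S) = (19 + S)*(147 + E))
-356134/o(C, 382) + 474416/((-4576*(-50))) = -356134/(2793 + 19*382 + 147*(46/3) + 382*(46/3)) + 474416/((-4576*(-50))) = -356134/(2793 + 7258 + 2254 + 17572/3) + 474416/228800 = -356134/54487/3 + 474416*(1/228800) = -356134*3/54487 + 29651/14300 = -1068402/54487 + 29651/14300 = -13662554563/779164100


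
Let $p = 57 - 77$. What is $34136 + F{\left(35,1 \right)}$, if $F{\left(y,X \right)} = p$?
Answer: $34116$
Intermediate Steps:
$p = -20$ ($p = 57 - 77 = -20$)
$F{\left(y,X \right)} = -20$
$34136 + F{\left(35,1 \right)} = 34136 - 20 = 34116$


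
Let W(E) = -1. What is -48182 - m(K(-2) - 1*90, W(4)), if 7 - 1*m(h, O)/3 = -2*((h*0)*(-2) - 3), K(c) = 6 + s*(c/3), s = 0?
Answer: -48185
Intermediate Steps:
K(c) = 6 (K(c) = 6 + 0*(c/3) = 6 + 0 = 6)
m(h, O) = 3 (m(h, O) = 21 - (-6)*((h*0)*(-2) - 3) = 21 - (-6)*(0*(-2) - 3) = 21 - (-6)*(0 - 3) = 21 - (-6)*(-3) = 21 - 3*6 = 21 - 18 = 3)
-48182 - m(K(-2) - 1*90, W(4)) = -48182 - 1*3 = -48182 - 3 = -48185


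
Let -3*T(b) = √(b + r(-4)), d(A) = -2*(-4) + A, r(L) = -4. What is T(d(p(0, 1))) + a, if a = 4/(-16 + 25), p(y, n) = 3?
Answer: 4/9 - √7/3 ≈ -0.43747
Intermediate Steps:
d(A) = 8 + A
T(b) = -√(-4 + b)/3 (T(b) = -√(b - 4)/3 = -√(-4 + b)/3)
a = 4/9 ≈ 0.44444
T(d(p(0, 1))) + a = -√(-4 + (8 + 3))/3 + 4/9 = -√(-4 + 11)/3 + 4/9 = -√7/3 + 4/9 = 4/9 - √7/3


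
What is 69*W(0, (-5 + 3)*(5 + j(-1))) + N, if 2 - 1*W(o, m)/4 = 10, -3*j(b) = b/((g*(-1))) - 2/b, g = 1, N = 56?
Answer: -2152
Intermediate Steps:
j(b) = b/3 + 2/(3*b) (j(b) = -(b/((1*(-1))) - 2/b)/3 = -(b/(-1) - 2/b)/3 = -(b*(-1) - 2/b)/3 = -(-b - 2/b)/3 = b/3 + 2/(3*b))
W(o, m) = -32 (W(o, m) = 8 - 4*10 = 8 - 40 = -32)
69*W(0, (-5 + 3)*(5 + j(-1))) + N = 69*(-32) + 56 = -2208 + 56 = -2152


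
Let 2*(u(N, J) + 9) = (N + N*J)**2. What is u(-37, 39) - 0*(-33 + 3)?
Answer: 1095191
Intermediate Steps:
u(N, J) = -9 + (N + J*N)**2/2 (u(N, J) = -9 + (N + N*J)**2/2 = -9 + (N + J*N)**2/2)
u(-37, 39) - 0*(-33 + 3) = (-9 + (1/2)*(-37)**2*(1 + 39)**2) - 0*(-33 + 3) = (-9 + (1/2)*1369*40**2) - 0*(-30) = (-9 + (1/2)*1369*1600) - 1*0 = (-9 + 1095200) + 0 = 1095191 + 0 = 1095191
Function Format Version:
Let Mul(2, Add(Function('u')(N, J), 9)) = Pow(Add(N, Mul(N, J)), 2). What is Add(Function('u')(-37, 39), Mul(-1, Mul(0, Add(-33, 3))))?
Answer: 1095191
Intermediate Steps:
Function('u')(N, J) = Add(-9, Mul(Rational(1, 2), Pow(Add(N, Mul(J, N)), 2))) (Function('u')(N, J) = Add(-9, Mul(Rational(1, 2), Pow(Add(N, Mul(N, J)), 2))) = Add(-9, Mul(Rational(1, 2), Pow(Add(N, Mul(J, N)), 2))))
Add(Function('u')(-37, 39), Mul(-1, Mul(0, Add(-33, 3)))) = Add(Add(-9, Mul(Rational(1, 2), Pow(-37, 2), Pow(Add(1, 39), 2))), Mul(-1, Mul(0, Add(-33, 3)))) = Add(Add(-9, Mul(Rational(1, 2), 1369, Pow(40, 2))), Mul(-1, Mul(0, -30))) = Add(Add(-9, Mul(Rational(1, 2), 1369, 1600)), Mul(-1, 0)) = Add(Add(-9, 1095200), 0) = Add(1095191, 0) = 1095191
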